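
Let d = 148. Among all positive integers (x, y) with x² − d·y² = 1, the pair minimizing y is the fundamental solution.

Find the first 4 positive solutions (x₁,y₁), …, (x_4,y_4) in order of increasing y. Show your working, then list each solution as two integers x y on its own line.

73 6
10657 876
1555849 127890
227143297 18671064

√148 = [12; 6,24, …], period ℓ=2 (even) → k=1
i=0: a=12 ⇒ p=12, q=1
i=1: a=6 ⇒ p=73, q=6
fundamental: x₁=73, y₁=6  (since 5329 − 148·36 = 1)
(x_2, y_2) = (73·73 + 148·6·6, 73·6 + 6·73) = (10657, 876)
(x_3, y_3) = (73·10657 + 148·6·876, 73·876 + 6·10657) = (1555849, 127890)
(x_4, y_4) = (73·1555849 + 148·6·127890, 73·127890 + 6·1555849) = (227143297, 18671064)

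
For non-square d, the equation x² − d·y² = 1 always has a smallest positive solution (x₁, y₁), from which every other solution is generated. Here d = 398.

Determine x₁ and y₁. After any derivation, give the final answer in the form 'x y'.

√398 → a₀=19, period (1,18,1,38); ℓ=4 even so k=3
i=0: a=19 ⇒ p=19, q=1
i=1: a=1 ⇒ p=20, q=1
i=2: a=18 ⇒ p=379, q=19
i=3: a=1 ⇒ p=399, q=20
(x₁, y₁) = (399, 20);  399² − 398·20² = 1 ✓

399 20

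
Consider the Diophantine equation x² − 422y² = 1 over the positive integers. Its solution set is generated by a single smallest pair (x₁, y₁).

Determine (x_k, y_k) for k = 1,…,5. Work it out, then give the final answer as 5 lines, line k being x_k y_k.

√422 = [20; 1,1,5,2,1,…,1,1,40, …], period ℓ=14 (even) → k=13
a_0=20:  p_0=20·1+0=20,  q_0=20·0+1=1
a_1=1:  p_1=1·20+1=21,  q_1=1·1+0=1
…
a_4=2:  p_4=2·226+41=493,  q_4=2·11+2=24
a_5=1:  p_5=1·493+226=719,  q_5=1·24+11=35
…
a_7=20:  p_7=20·2650+719=53719,  q_7=20·129+35=2615
a_8=3:  p_8=3·53719+2650=163807,  q_8=3·2615+129=7974
a_9=1:  p_9=1·163807+53719=217526,  q_9=1·7974+2615=10589
a_10=2:  p_10=2·217526+163807=598859,  q_10=2·10589+7974=29152
a_11=5:  p_11=5·598859+217526=3211821,  q_11=5·29152+10589=156349
a_12=1:  p_12=1·3211821+598859=3810680,  q_12=1·156349+29152=185501
a_13=1:  p_13=1·3810680+3211821=7022501,  q_13=1·185501+156349=341850
(x₁, y₁) = (7022501, 341850);  7022501² − 422·341850² = 1 ✓
(7022501+341850√422)^2 = 98631040590001 + 4801283933700√422
(7022501+341850√422)^3 = 1385273162348638202501 + 67434042451384025550√422
(7022501+341850√422)^4 = 19456164335732849620362360001 + 947111261097768740333867400√422
(7022501+341850√422)^5 = 273261867007695159110526238300562501 + 13302179556340616719484196916709250√422

7022501 341850
98631040590001 4801283933700
1385273162348638202501 67434042451384025550
19456164335732849620362360001 947111261097768740333867400
273261867007695159110526238300562501 13302179556340616719484196916709250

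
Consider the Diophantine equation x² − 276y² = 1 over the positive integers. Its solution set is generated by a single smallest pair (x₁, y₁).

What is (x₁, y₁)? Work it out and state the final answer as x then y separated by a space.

7775 468

[16; 1,1,1,1,2,2,2,1,1,1,1,32] for √276; ℓ=12 ⇒ convergent index 11
k=0  a_k=16  p_k/q_k = 16/1
k=1  a_k=1  p_k/q_k = 17/1
k=2  a_k=1  p_k/q_k = 33/2
…
k=4  a_k=1  p_k/q_k = 83/5
k=5  a_k=2  p_k/q_k = 216/13
k=6  a_k=2  p_k/q_k = 515/31
…
k=8  a_k=1  p_k/q_k = 1761/106
k=9  a_k=1  p_k/q_k = 3007/181
k=10  a_k=1  p_k/q_k = 4768/287
k=11  a_k=1  p_k/q_k = 7775/468
fundamental: x₁=7775, y₁=468  (since 60450625 − 276·219024 = 1)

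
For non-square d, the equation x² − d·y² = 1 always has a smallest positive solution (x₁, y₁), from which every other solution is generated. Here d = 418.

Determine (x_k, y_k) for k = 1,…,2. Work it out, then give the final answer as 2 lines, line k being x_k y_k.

[20; 2,4,20,4,2,40] for √418; ℓ=6 ⇒ convergent index 5
step 0: (20, 1)  from 20·(1,0) + (0,1)
…
step 4: (15068, 737)  from 4·(3721,182) + (184,9)
step 5: (33857, 1656)  from 2·(15068,737) + (3721,182)
(x₁, y₁) = (33857, 1656);  33857² − 418·1656² = 1 ✓
k=2:  x_2 = 33857·33857+418·1656·1656 = 2292592897,  y_2 = 33857·1656+1656·33857 = 112134384

33857 1656
2292592897 112134384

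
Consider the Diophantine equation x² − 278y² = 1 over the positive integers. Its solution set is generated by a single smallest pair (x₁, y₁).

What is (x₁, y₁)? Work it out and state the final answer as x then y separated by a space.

2501 150

d=278: √d = [16; 1,2,16,2,1,32] (ℓ=6, even), read p_5/q_5
i=0: a=16 ⇒ p=16, q=1
…
i=3: a=16 ⇒ p=817, q=49
i=4: a=2 ⇒ p=1684, q=101
i=5: a=1 ⇒ p=2501, q=150
(x₁, y₁) = (2501, 150);  2501² − 278·150² = 1 ✓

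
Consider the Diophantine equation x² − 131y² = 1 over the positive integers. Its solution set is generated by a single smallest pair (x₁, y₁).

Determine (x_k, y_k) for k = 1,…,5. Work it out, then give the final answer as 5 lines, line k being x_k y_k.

√131 = [11; 2,4,11,4,2,22, …], period ℓ=6 (even) → k=5
k=0  a_k=11  p_k/q_k = 11/1
…
k=4  a_k=4  p_k/q_k = 4727/413
k=5  a_k=2  p_k/q_k = 10610/927
→ (10610, 927).  Check: 10610²=112572100, 131·927²=112572099, difference 1.
(x_2, y_2) = (10610·10610 + 131·927·927, 10610·927 + 927·10610) = (225144199, 19670940)
(x_3, y_3) = (10610·225144199 + 131·927·19670940, 10610·19670940 + 927·225144199) = (4777559892170, 417417345873)
(x_4, y_4) = (10610·4777559892170 + 131·927·417417345873, 10610·417417345873 + 927·4777559892170) = (101379820686703201, 8857596059754120)
(x_5, y_5) = (10610·101379820686703201 + 131·927·8857596059754120, 10610·8857596059754120 + 927·101379820686703201) = (2151279790194282033050, 187958187970565080527)

10610 927
225144199 19670940
4777559892170 417417345873
101379820686703201 8857596059754120
2151279790194282033050 187958187970565080527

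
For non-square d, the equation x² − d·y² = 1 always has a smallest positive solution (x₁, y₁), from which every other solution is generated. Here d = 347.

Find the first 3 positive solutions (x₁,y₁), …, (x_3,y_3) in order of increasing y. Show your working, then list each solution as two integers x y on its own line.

[18; 1,1,1,2,4,…,1,1,36] for √347; ℓ=14 ⇒ convergent index 13
k=0  a_k=18  p_k/q_k = 18/1
k=1  a_k=1  p_k/q_k = 19/1
k=2  a_k=1  p_k/q_k = 37/2
k=3  a_k=1  p_k/q_k = 56/3
…
k=5  a_k=4  p_k/q_k = 652/35
…
k=8  a_k=1  p_k/q_k = 15070/809
k=9  a_k=4  p_k/q_k = 74549/4002
k=10  a_k=2  p_k/q_k = 164168/8813
k=11  a_k=1  p_k/q_k = 238717/12815
k=12  a_k=1  p_k/q_k = 402885/21628
k=13  a_k=1  p_k/q_k = 641602/34443
fundamental: x₁=641602, y₁=34443  (since 411653126404 − 347·1186320249 = 1)
k=2:  x_2 = 641602·641602+347·34443·34443 = 823306252807,  y_2 = 641602·34443+34443·641602 = 44197395372
k=3:  x_3 = 641602·823306252807+347·34443·44197395372 = 1056469876826312026,  y_3 = 641602·44197395372+34443·823306252807 = 56714274530897445

641602 34443
823306252807 44197395372
1056469876826312026 56714274530897445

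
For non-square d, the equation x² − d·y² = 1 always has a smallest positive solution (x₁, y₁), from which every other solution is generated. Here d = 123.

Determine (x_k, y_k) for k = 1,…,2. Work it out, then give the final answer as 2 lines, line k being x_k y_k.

[11; 11,22] for √123; ℓ=2 ⇒ convergent index 1
i=0: a=11 ⇒ p=11, q=1
i=1: a=11 ⇒ p=122, q=11
fundamental: x₁=122, y₁=11  (since 14884 − 123·121 = 1)
(x_2, y_2) = (122·122 + 123·11·11, 122·11 + 11·122) = (29767, 2684)

122 11
29767 2684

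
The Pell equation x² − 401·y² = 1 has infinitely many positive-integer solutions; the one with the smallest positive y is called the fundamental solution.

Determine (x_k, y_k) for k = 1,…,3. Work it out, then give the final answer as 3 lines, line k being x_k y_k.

801 40
1283201 64080
2055687201 102656120

d=401: √d = [20; 40] (ℓ=1, odd), read p_1/q_1
a_0=20:  p_0=20·1+0=20,  q_0=20·0+1=1
a_1=40:  p_1=40·20+1=801,  q_1=40·1+0=40
→ (801, 40).  Check: 801²=641601, 401·40²=641600, difference 1.
n=2: (801,40)∘(801,40) = (801·801+401·40·40, 801·40+40·801) = (1283201,64080)
n=3: (1283201,64080)∘(801,40) = (801·1283201+401·40·64080, 801·64080+40·1283201) = (2055687201,102656120)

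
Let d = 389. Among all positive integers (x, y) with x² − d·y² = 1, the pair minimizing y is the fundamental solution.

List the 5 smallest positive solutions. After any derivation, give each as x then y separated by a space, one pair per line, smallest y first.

3287049 166660
21609382256801 1095639172680
142062196675667653449 7202839293837075980
933930803041091759821507201 47352171395934637886793360
6139752624410693193862375179426249 311297815269663908222998617313300

d=389: √d = [19; 1,2,1,1,1,1,2,1,38] (ℓ=9, odd), read p_17/q_17
i=0: a=19 ⇒ p=19, q=1
i=1: a=1 ⇒ p=20, q=1
i=2: a=2 ⇒ p=59, q=3
…
i=7: a=2 ⇒ p=927, q=47
i=8: a=1 ⇒ p=1282, q=65
…
i=10: a=1 ⇒ p=50925, q=2582
…
i=14: a=1 ⇒ p=556329, q=28207
i=15: a=1 ⇒ p=910240, q=46151
i=16: a=2 ⇒ p=2376809, q=120509
i=17: a=1 ⇒ p=3287049, q=166660
(x₁, y₁) = (3287049, 166660);  3287049² − 389·166660² = 1 ✓
(3287049+166660√389)^2 = 21609382256801 + 1095639172680√389
(3287049+166660√389)^3 = 142062196675667653449 + 7202839293837075980√389
(3287049+166660√389)^4 = 933930803041091759821507201 + 47352171395934637886793360√389
(3287049+166660√389)^5 = 6139752624410693193862375179426249 + 311297815269663908222998617313300√389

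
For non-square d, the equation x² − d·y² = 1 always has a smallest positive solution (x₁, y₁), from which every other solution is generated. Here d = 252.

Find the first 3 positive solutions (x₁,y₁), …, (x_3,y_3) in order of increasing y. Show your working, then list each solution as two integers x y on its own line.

127 8
32257 2032
8193151 516120

[15; 1,6,1,30] for √252; ℓ=4 ⇒ convergent index 3
a_0=15:  p_0=15·1+0=15,  q_0=15·0+1=1
…
a_2=6:  p_2=6·16+15=111,  q_2=6·1+1=7
a_3=1:  p_3=1·111+16=127,  q_3=1·7+1=8
(x₁, y₁) = (127, 8);  127² − 252·8² = 1 ✓
(x_2, y_2) = (127·127 + 252·8·8, 127·8 + 8·127) = (32257, 2032)
(x_3, y_3) = (127·32257 + 252·8·2032, 127·2032 + 8·32257) = (8193151, 516120)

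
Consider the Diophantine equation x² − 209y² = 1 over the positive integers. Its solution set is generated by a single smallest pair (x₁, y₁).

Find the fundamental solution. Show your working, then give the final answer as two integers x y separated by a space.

46551 3220

[14; 2,5,3,2,3,5,2,28] for √209; ℓ=8 ⇒ convergent index 7
step 0: (14, 1)  from 14·(1,0) + (0,1)
…
step 6: (21266, 1471)  from 5·(4019,278) + (1171,81)
step 7: (46551, 3220)  from 2·(21266,1471) + (4019,278)
(x₁, y₁) = (46551, 3220);  46551² − 209·3220² = 1 ✓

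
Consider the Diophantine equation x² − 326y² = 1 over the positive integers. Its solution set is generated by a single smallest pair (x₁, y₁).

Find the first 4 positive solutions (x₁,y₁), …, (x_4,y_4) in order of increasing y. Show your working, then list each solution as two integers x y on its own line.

√326 = [18; 18,36, …], period ℓ=2 (even) → k=1
a_0=18:  p_0=18·1+0=18,  q_0=18·0+1=1
a_1=18:  p_1=18·18+1=325,  q_1=18·1+0=18
fundamental: x₁=325, y₁=18  (since 105625 − 326·324 = 1)
n=2: (325,18)∘(325,18) = (325·325+326·18·18, 325·18+18·325) = (211249,11700)
n=3: (211249,11700)∘(325,18) = (325·211249+326·18·11700, 325·11700+18·211249) = (137311525,7604982)
n=4: (137311525,7604982)∘(325,18) = (325·137311525+326·18·7604982, 325·7604982+18·137311525) = (89252280001,4943226600)

325 18
211249 11700
137311525 7604982
89252280001 4943226600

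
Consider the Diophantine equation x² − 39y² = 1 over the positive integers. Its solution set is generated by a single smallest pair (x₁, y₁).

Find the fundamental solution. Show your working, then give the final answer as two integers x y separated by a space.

25 4

[6; 4,12] for √39; ℓ=2 ⇒ convergent index 1
step 0: (6, 1)  from 6·(1,0) + (0,1)
step 1: (25, 4)  from 4·(6,1) + (1,0)
→ (25, 4).  Check: 25²=625, 39·4²=624, difference 1.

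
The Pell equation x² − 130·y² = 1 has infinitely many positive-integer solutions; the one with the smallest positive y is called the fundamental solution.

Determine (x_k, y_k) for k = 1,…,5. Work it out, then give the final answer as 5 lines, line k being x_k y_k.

√130 → a₀=11, period (2,2,22); ℓ=3 odd so k=5
step 0: (11, 1)  from 11·(1,0) + (0,1)
…
step 4: (2611, 229)  from 2·(1277,112) + (57,5)
step 5: (6499, 570)  from 2·(2611,229) + (1277,112)
→ (6499, 570).  Check: 6499²=42237001, 130·570²=42237000, difference 1.
(6499+570√130)^2 = 84474001 + 7408860√130
(6499+570√130)^3 = 1097993058499 + 96300361710√130
(6499+570√130)^4 = 14271713689896001 + 1251712094097720√130
(6499+570√130)^5 = 185503733443275162499 + 16269753702781802850√130

6499 570
84474001 7408860
1097993058499 96300361710
14271713689896001 1251712094097720
185503733443275162499 16269753702781802850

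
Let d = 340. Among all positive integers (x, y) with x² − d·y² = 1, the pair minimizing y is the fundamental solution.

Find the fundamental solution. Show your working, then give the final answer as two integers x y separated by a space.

285769 15498

[18; 2,3,1,1,1,…,3,2,36] for √340; ℓ=14 ⇒ convergent index 13
k=0  a_k=18  p_k/q_k = 18/1
k=1  a_k=2  p_k/q_k = 37/2
k=2  a_k=3  p_k/q_k = 129/7
…
k=4  a_k=1  p_k/q_k = 295/16
k=5  a_k=1  p_k/q_k = 461/25
…
k=8  a_k=1  p_k/q_k = 7265/394
…
k=10  a_k=1  p_k/q_k = 21039/1141
k=11  a_k=1  p_k/q_k = 34813/1888
k=12  a_k=3  p_k/q_k = 125478/6805
k=13  a_k=2  p_k/q_k = 285769/15498
(x₁, y₁) = (285769, 15498);  285769² − 340·15498² = 1 ✓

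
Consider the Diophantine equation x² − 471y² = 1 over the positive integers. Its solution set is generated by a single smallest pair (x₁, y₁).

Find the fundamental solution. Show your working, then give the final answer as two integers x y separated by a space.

7838695 361188

√471 = [21; 1,2,2,1,3,…,2,1,42, …], period ℓ=14 (even) → k=13
k=0  a_k=21  p_k/q_k = 21/1
k=1  a_k=1  p_k/q_k = 22/1
…
k=5  a_k=3  p_k/q_k = 803/37
k=6  a_k=4  p_k/q_k = 3429/158
k=7  a_k=14  p_k/q_k = 48809/2249
…
k=12  a_k=2  p_k/q_k = 5506953/253747
k=13  a_k=1  p_k/q_k = 7838695/361188
fundamental: x₁=7838695, y₁=361188  (since 61445139303025 − 471·130456771344 = 1)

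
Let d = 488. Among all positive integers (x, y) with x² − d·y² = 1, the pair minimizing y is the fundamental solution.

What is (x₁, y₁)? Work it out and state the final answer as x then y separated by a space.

√488 → a₀=22, period (11,44); ℓ=2 even so k=1
a_0=22:  p_0=22·1+0=22,  q_0=22·0+1=1
a_1=11:  p_1=11·22+1=243,  q_1=11·1+0=11
(x₁, y₁) = (243, 11);  243² − 488·11² = 1 ✓

243 11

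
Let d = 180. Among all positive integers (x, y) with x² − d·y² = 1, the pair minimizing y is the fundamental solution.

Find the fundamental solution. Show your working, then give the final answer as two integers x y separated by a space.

√180 → a₀=13, period (2,2,2,26); ℓ=4 even so k=3
i=0: a=13 ⇒ p=13, q=1
…
i=2: a=2 ⇒ p=67, q=5
i=3: a=2 ⇒ p=161, q=12
→ (161, 12).  Check: 161²=25921, 180·12²=25920, difference 1.

161 12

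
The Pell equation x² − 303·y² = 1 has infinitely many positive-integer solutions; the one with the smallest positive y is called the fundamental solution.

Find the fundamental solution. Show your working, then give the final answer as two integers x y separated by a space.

2524 145

√303 = [17; 2,2,5,2,2,34, …], period ℓ=6 (even) → k=5
i=0: a=17 ⇒ p=17, q=1
…
i=3: a=5 ⇒ p=470, q=27
i=4: a=2 ⇒ p=1027, q=59
i=5: a=2 ⇒ p=2524, q=145
fundamental: x₁=2524, y₁=145  (since 6370576 − 303·21025 = 1)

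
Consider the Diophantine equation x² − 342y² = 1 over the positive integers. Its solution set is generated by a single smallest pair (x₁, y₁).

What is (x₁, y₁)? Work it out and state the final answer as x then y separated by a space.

√342 → a₀=18, period (2,36); ℓ=2 even so k=1
k=0  a_k=18  p_k/q_k = 18/1
k=1  a_k=2  p_k/q_k = 37/2
→ (37, 2).  Check: 37²=1369, 342·2²=1368, difference 1.

37 2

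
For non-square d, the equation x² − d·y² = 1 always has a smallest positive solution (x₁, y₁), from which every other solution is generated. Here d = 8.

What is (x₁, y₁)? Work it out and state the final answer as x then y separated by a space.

3 1

√8 → a₀=2, period (1,4); ℓ=2 even so k=1
k=0  a_k=2  p_k/q_k = 2/1
k=1  a_k=1  p_k/q_k = 3/1
fundamental: x₁=3, y₁=1  (since 9 − 8·1 = 1)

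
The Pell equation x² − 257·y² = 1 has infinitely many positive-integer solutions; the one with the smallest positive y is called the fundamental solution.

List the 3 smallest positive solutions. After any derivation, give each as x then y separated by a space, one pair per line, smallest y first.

513 32
526337 32832
540021249 33685600

d=257: √d = [16; 32] (ℓ=1, odd), read p_1/q_1
a_0=16:  p_0=16·1+0=16,  q_0=16·0+1=1
a_1=32:  p_1=32·16+1=513,  q_1=32·1+0=32
→ (513, 32).  Check: 513²=263169, 257·32²=263168, difference 1.
(x_2, y_2) = (513·513 + 257·32·32, 513·32 + 32·513) = (526337, 32832)
(x_3, y_3) = (513·526337 + 257·32·32832, 513·32832 + 32·526337) = (540021249, 33685600)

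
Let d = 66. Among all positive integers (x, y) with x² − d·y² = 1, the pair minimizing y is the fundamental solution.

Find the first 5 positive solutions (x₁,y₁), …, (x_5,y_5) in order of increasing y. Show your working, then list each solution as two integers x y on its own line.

[8; 8,16] for √66; ℓ=2 ⇒ convergent index 1
a_0=8:  p_0=8·1+0=8,  q_0=8·0+1=1
a_1=8:  p_1=8·8+1=65,  q_1=8·1+0=8
→ (65, 8).  Check: 65²=4225, 66·8²=4224, difference 1.
(65+8√66)^2 = 8449 + 1040√66
(65+8√66)^3 = 1098305 + 135192√66
(65+8√66)^4 = 142771201 + 17573920√66
(65+8√66)^5 = 18559157825 + 2284474408√66

65 8
8449 1040
1098305 135192
142771201 17573920
18559157825 2284474408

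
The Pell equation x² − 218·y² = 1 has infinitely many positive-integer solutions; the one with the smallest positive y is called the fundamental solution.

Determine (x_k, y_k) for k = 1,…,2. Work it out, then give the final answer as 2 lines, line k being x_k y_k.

126003 8534
31753512017 2150619204

d=218: √d = [14; 1,3,3,1,28] (ℓ=5, odd), read p_9/q_9
a_0=14:  p_0=14·1+0=14,  q_0=14·0+1=1
a_1=1:  p_1=1·14+1=15,  q_1=1·1+0=1
a_2=3:  p_2=3·15+14=59,  q_2=3·1+1=4
…
a_5=28:  p_5=28·251+192=7220,  q_5=28·17+13=489
a_6=1:  p_6=1·7220+251=7471,  q_6=1·489+17=506
a_7=3:  p_7=3·7471+7220=29633,  q_7=3·506+489=2007
a_8=3:  p_8=3·29633+7471=96370,  q_8=3·2007+506=6527
a_9=1:  p_9=1·96370+29633=126003,  q_9=1·6527+2007=8534
fundamental: x₁=126003, y₁=8534  (since 15876756009 − 218·72829156 = 1)
k=2:  x_2 = 126003·126003+218·8534·8534 = 31753512017,  y_2 = 126003·8534+8534·126003 = 2150619204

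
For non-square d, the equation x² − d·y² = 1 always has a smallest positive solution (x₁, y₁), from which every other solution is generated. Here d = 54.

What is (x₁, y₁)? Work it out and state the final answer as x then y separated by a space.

485 66

√54 = [7; 2,1,6,1,2,14, …], period ℓ=6 (even) → k=5
i=0: a=7 ⇒ p=7, q=1
…
i=2: a=1 ⇒ p=22, q=3
…
i=4: a=1 ⇒ p=169, q=23
i=5: a=2 ⇒ p=485, q=66
(x₁, y₁) = (485, 66);  485² − 54·66² = 1 ✓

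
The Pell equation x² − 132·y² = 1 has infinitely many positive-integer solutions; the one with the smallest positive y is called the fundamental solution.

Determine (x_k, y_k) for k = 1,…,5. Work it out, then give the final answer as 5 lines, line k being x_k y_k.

23 2
1057 92
48599 4230
2234497 194488
102738263 8942218

√132 → a₀=11, period (2,22); ℓ=2 even so k=1
i=0: a=11 ⇒ p=11, q=1
i=1: a=2 ⇒ p=23, q=2
(x₁, y₁) = (23, 2);  23² − 132·2² = 1 ✓
(x_2, y_2) = (23·23 + 132·2·2, 23·2 + 2·23) = (1057, 92)
(x_3, y_3) = (23·1057 + 132·2·92, 23·92 + 2·1057) = (48599, 4230)
(x_4, y_4) = (23·48599 + 132·2·4230, 23·4230 + 2·48599) = (2234497, 194488)
(x_5, y_5) = (23·2234497 + 132·2·194488, 23·194488 + 2·2234497) = (102738263, 8942218)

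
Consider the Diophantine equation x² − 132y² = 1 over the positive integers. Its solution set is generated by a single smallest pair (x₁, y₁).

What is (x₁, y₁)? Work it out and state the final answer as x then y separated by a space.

d=132: √d = [11; 2,22] (ℓ=2, even), read p_1/q_1
step 0: (11, 1)  from 11·(1,0) + (0,1)
step 1: (23, 2)  from 2·(11,1) + (1,0)
→ (23, 2).  Check: 23²=529, 132·2²=528, difference 1.

23 2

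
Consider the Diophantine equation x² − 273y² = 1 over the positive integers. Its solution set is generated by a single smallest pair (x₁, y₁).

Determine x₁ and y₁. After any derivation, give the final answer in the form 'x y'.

√273 → a₀=16, period (1,1,10,1,1,32); ℓ=6 even so k=5
a_0=16:  p_0=16·1+0=16,  q_0=16·0+1=1
…
a_2=1:  p_2=1·17+16=33,  q_2=1·1+1=2
a_3=10:  p_3=10·33+17=347,  q_3=10·2+1=21
a_4=1:  p_4=1·347+33=380,  q_4=1·21+2=23
a_5=1:  p_5=1·380+347=727,  q_5=1·23+21=44
(x₁, y₁) = (727, 44);  727² − 273·44² = 1 ✓

727 44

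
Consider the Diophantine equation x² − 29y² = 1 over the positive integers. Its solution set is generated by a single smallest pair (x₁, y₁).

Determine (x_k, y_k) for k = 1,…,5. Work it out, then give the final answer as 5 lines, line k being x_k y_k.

√29 = [5; 2,1,1,2,10, …], period ℓ=5 (odd) → k=9
step 0: (5, 1)  from 5·(1,0) + (0,1)
…
step 3: (27, 5)  from 1·(16,3) + (11,2)
…
step 8: (3775, 701)  from 1·(2251,418) + (1524,283)
step 9: (9801, 1820)  from 2·(3775,701) + (2251,418)
→ (9801, 1820).  Check: 9801²=96059601, 29·1820²=96059600, difference 1.
k=2:  x_2 = 9801·9801+29·1820·1820 = 192119201,  y_2 = 9801·1820+1820·9801 = 35675640
k=3:  x_3 = 9801·192119201+29·1820·35675640 = 3765920568201,  y_3 = 9801·35675640+1820·192119201 = 699313893460
k=4:  x_4 = 9801·3765920568201+29·1820·699313893460 = 73819574785756801,  y_4 = 9801·699313893460+1820·3765920568201 = 13707950903927280
k=5:  x_5 = 9801·73819574785756801+29·1820·13707950903927280 = 1447011301184484245001,  y_5 = 9801·13707950903927280+1820·73819574785756801 = 268703252919468649100

9801 1820
192119201 35675640
3765920568201 699313893460
73819574785756801 13707950903927280
1447011301184484245001 268703252919468649100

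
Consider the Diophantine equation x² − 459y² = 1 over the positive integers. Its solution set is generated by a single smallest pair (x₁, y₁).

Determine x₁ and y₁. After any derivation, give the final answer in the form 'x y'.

d=459: √d = [21; 2,2,1,4,21,4,1,2,2,42] (ℓ=10, even), read p_9/q_9
i=0: a=21 ⇒ p=21, q=1
i=1: a=2 ⇒ p=43, q=2
i=2: a=2 ⇒ p=107, q=5
i=3: a=1 ⇒ p=150, q=7
…
i=5: a=21 ⇒ p=14997, q=700
i=6: a=4 ⇒ p=60695, q=2833
i=7: a=1 ⇒ p=75692, q=3533
i=8: a=2 ⇒ p=212079, q=9899
i=9: a=2 ⇒ p=499850, q=23331
→ (499850, 23331).  Check: 499850²=249850022500, 459·23331²=249850022499, difference 1.

499850 23331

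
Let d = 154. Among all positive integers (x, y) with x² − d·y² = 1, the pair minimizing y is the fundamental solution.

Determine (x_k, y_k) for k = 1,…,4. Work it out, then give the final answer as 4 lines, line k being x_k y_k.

[12; 2,2,3,1,2,1,3,2,2,24] for √154; ℓ=10 ⇒ convergent index 9
k=0  a_k=12  p_k/q_k = 12/1
…
k=4  a_k=1  p_k/q_k = 273/22
k=5  a_k=2  p_k/q_k = 757/61
…
k=8  a_k=2  p_k/q_k = 8724/703
k=9  a_k=2  p_k/q_k = 21295/1716
fundamental: x₁=21295, y₁=1716  (since 453477025 − 154·2944656 = 1)
(x_2, y_2) = (21295·21295 + 154·1716·1716, 21295·1716 + 1716·21295) = (906954049, 73084440)
(x_3, y_3) = (21295·906954049 + 154·1716·73084440, 21295·73084440 + 1716·906954049) = (38627172925615, 3112666297884)
(x_4, y_4) = (21295·38627172925615 + 154·1716·3112666297884, 21295·3112666297884 + 1716·38627172925615) = (1645131293994988801, 132568457553795120)

21295 1716
906954049 73084440
38627172925615 3112666297884
1645131293994988801 132568457553795120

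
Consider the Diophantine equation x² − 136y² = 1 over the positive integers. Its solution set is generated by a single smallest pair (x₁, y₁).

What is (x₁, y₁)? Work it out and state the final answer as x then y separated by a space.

35 3

√136 → a₀=11, period (1,1,1,22); ℓ=4 even so k=3
k=0  a_k=11  p_k/q_k = 11/1
k=1  a_k=1  p_k/q_k = 12/1
k=2  a_k=1  p_k/q_k = 23/2
k=3  a_k=1  p_k/q_k = 35/3
fundamental: x₁=35, y₁=3  (since 1225 − 136·9 = 1)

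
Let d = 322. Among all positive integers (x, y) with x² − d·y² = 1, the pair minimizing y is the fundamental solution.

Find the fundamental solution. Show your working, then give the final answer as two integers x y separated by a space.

323 18

√322 = [17; 1,16,1,34, …], period ℓ=4 (even) → k=3
k=0  a_k=17  p_k/q_k = 17/1
k=1  a_k=1  p_k/q_k = 18/1
k=2  a_k=16  p_k/q_k = 305/17
k=3  a_k=1  p_k/q_k = 323/18
fundamental: x₁=323, y₁=18  (since 104329 − 322·324 = 1)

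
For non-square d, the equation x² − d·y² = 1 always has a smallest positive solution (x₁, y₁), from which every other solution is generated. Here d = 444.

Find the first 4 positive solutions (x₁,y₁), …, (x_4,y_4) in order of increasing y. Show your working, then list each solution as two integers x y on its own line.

d=444: √d = [21; 14,42] (ℓ=2, even), read p_1/q_1
i=0: a=21 ⇒ p=21, q=1
i=1: a=14 ⇒ p=295, q=14
fundamental: x₁=295, y₁=14  (since 87025 − 444·196 = 1)
(295+14√444)^2 = 174049 + 8260√444
(295+14√444)^3 = 102688615 + 4873386√444
(295+14√444)^4 = 60586108801 + 2875289480√444

295 14
174049 8260
102688615 4873386
60586108801 2875289480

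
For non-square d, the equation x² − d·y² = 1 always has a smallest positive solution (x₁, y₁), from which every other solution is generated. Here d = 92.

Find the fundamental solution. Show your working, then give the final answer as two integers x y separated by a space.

[9; 1,1,2,4,2,1,1,18] for √92; ℓ=8 ⇒ convergent index 7
a_0=9:  p_0=9·1+0=9,  q_0=9·0+1=1
a_1=1:  p_1=1·9+1=10,  q_1=1·1+0=1
…
a_3=2:  p_3=2·19+10=48,  q_3=2·2+1=5
a_4=4:  p_4=4·48+19=211,  q_4=4·5+2=22
…
a_6=1:  p_6=1·470+211=681,  q_6=1·49+22=71
a_7=1:  p_7=1·681+470=1151,  q_7=1·71+49=120
→ (1151, 120).  Check: 1151²=1324801, 92·120²=1324800, difference 1.

1151 120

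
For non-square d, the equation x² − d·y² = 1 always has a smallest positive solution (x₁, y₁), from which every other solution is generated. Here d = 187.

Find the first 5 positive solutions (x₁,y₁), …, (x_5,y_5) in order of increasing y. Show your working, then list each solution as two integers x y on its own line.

1682 123
5658247 413772
19034341226 1391928885
64031518226017 4682448355368
215402008277979962 15751754875529067

d=187: √d = [13; 1,2,13,2,1,26] (ℓ=6, even), read p_5/q_5
a_0=13:  p_0=13·1+0=13,  q_0=13·0+1=1
a_1=1:  p_1=1·13+1=14,  q_1=1·1+0=1
…
a_4=2:  p_4=2·547+41=1135,  q_4=2·40+3=83
a_5=1:  p_5=1·1135+547=1682,  q_5=1·83+40=123
(x₁, y₁) = (1682, 123);  1682² − 187·123² = 1 ✓
(x_2, y_2) = (1682·1682 + 187·123·123, 1682·123 + 123·1682) = (5658247, 413772)
(x_3, y_3) = (1682·5658247 + 187·123·413772, 1682·413772 + 123·5658247) = (19034341226, 1391928885)
(x_4, y_4) = (1682·19034341226 + 187·123·1391928885, 1682·1391928885 + 123·19034341226) = (64031518226017, 4682448355368)
(x_5, y_5) = (1682·64031518226017 + 187·123·4682448355368, 1682·4682448355368 + 123·64031518226017) = (215402008277979962, 15751754875529067)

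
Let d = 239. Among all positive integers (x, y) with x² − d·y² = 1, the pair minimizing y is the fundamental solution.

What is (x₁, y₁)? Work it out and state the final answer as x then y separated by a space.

6195120 400729

[15; 2,5,1,2,4,15,4,2,1,5,2,30] for √239; ℓ=12 ⇒ convergent index 11
step 0: (15, 1)  from 15·(1,0) + (0,1)
…
step 3: (201, 13)  from 1·(170,11) + (31,2)
…
step 5: (2489, 161)  from 4·(572,37) + (201,13)
…
step 7: (154117, 9969)  from 4·(37907,2452) + (2489,161)
…
step 10: (2847431, 184185)  from 5·(500258,32359) + (346141,22390)
step 11: (6195120, 400729)  from 2·(2847431,184185) + (500258,32359)
(x₁, y₁) = (6195120, 400729);  6195120² − 239·400729² = 1 ✓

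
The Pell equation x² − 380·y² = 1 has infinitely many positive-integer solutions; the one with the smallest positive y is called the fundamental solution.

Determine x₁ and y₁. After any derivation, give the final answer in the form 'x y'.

39 2

[19; 2,38] for √380; ℓ=2 ⇒ convergent index 1
step 0: (19, 1)  from 19·(1,0) + (0,1)
step 1: (39, 2)  from 2·(19,1) + (1,0)
(x₁, y₁) = (39, 2);  39² − 380·2² = 1 ✓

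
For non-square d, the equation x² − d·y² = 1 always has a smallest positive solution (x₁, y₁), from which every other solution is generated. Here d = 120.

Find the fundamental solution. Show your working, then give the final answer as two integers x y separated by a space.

11 1

d=120: √d = [10; 1,20] (ℓ=2, even), read p_1/q_1
k=0  a_k=10  p_k/q_k = 10/1
k=1  a_k=1  p_k/q_k = 11/1
(x₁, y₁) = (11, 1);  11² − 120·1² = 1 ✓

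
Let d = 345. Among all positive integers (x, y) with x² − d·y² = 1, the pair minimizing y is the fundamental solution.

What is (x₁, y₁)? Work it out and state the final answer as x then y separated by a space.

6761 364

d=345: √d = [18; 1,1,2,1,6,1,2,1,1,36] (ℓ=10, even), read p_9/q_9
i=0: a=18 ⇒ p=18, q=1
i=1: a=1 ⇒ p=19, q=1
i=2: a=1 ⇒ p=37, q=2
i=3: a=2 ⇒ p=93, q=5
…
i=5: a=6 ⇒ p=873, q=47
i=6: a=1 ⇒ p=1003, q=54
i=7: a=2 ⇒ p=2879, q=155
i=8: a=1 ⇒ p=3882, q=209
i=9: a=1 ⇒ p=6761, q=364
(x₁, y₁) = (6761, 364);  6761² − 345·364² = 1 ✓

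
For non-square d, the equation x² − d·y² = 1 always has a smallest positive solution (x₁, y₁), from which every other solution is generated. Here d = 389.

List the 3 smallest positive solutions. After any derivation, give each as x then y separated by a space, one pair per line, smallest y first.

3287049 166660
21609382256801 1095639172680
142062196675667653449 7202839293837075980

d=389: √d = [19; 1,2,1,1,1,1,2,1,38] (ℓ=9, odd), read p_17/q_17
k=0  a_k=19  p_k/q_k = 19/1
k=1  a_k=1  p_k/q_k = 20/1
…
k=3  a_k=1  p_k/q_k = 79/4
k=4  a_k=1  p_k/q_k = 138/7
…
k=6  a_k=1  p_k/q_k = 355/18
k=7  a_k=2  p_k/q_k = 927/47
k=8  a_k=1  p_k/q_k = 1282/65
k=9  a_k=38  p_k/q_k = 49643/2517
k=10  a_k=1  p_k/q_k = 50925/2582
k=11  a_k=2  p_k/q_k = 151493/7681
k=12  a_k=1  p_k/q_k = 202418/10263
k=13  a_k=1  p_k/q_k = 353911/17944
k=14  a_k=1  p_k/q_k = 556329/28207
k=15  a_k=1  p_k/q_k = 910240/46151
k=16  a_k=2  p_k/q_k = 2376809/120509
k=17  a_k=1  p_k/q_k = 3287049/166660
(x₁, y₁) = (3287049, 166660);  3287049² − 389·166660² = 1 ✓
k=2:  x_2 = 3287049·3287049+389·166660·166660 = 21609382256801,  y_2 = 3287049·166660+166660·3287049 = 1095639172680
k=3:  x_3 = 3287049·21609382256801+389·166660·1095639172680 = 142062196675667653449,  y_3 = 3287049·1095639172680+166660·21609382256801 = 7202839293837075980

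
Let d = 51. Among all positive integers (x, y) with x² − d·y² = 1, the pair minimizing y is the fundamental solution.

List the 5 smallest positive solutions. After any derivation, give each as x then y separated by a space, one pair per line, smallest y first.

50 7
4999 700
499850 69993
49980001 6998600
4997500250 699790007

[7; 7,14] for √51; ℓ=2 ⇒ convergent index 1
i=0: a=7 ⇒ p=7, q=1
i=1: a=7 ⇒ p=50, q=7
(x₁, y₁) = (50, 7);  50² − 51·7² = 1 ✓
(50+7√51)^2 = 4999 + 700√51
(50+7√51)^3 = 499850 + 69993√51
(50+7√51)^4 = 49980001 + 6998600√51
(50+7√51)^5 = 4997500250 + 699790007√51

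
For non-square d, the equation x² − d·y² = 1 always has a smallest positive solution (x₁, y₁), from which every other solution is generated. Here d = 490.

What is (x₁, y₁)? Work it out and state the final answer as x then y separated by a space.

1039681 46968

[22; 7,2,1,4,4,4,1,2,7,44] for √490; ℓ=10 ⇒ convergent index 9
step 0: (22, 1)  from 22·(1,0) + (0,1)
…
step 2: (332, 15)  from 2·(155,7) + (22,1)
step 3: (487, 22)  from 1·(332,15) + (155,7)
…
step 5: (9607, 434)  from 4·(2280,103) + (487,22)
…
step 8: (141338, 6385)  from 2·(50315,2273) + (40708,1839)
step 9: (1039681, 46968)  from 7·(141338,6385) + (50315,2273)
(x₁, y₁) = (1039681, 46968);  1039681² − 490·46968² = 1 ✓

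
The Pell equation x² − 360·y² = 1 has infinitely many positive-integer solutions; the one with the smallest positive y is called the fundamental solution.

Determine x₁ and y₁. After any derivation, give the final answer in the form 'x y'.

√360 = [18; 1,36, …], period ℓ=2 (even) → k=1
a_0=18:  p_0=18·1+0=18,  q_0=18·0+1=1
a_1=1:  p_1=1·18+1=19,  q_1=1·1+0=1
→ (19, 1).  Check: 19²=361, 360·1²=360, difference 1.

19 1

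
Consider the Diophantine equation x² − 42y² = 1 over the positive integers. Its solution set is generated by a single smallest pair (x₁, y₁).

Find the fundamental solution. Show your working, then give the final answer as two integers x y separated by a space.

13 2

[6; 2,12] for √42; ℓ=2 ⇒ convergent index 1
a_0=6:  p_0=6·1+0=6,  q_0=6·0+1=1
a_1=2:  p_1=2·6+1=13,  q_1=2·1+0=2
→ (13, 2).  Check: 13²=169, 42·2²=168, difference 1.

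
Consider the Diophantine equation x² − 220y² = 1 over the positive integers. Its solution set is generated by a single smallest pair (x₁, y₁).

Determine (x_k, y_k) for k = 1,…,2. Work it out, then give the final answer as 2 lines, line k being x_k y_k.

89 6
15841 1068

√220 = [14; 1,4,1,28, …], period ℓ=4 (even) → k=3
a_0=14:  p_0=14·1+0=14,  q_0=14·0+1=1
…
a_2=4:  p_2=4·15+14=74,  q_2=4·1+1=5
a_3=1:  p_3=1·74+15=89,  q_3=1·5+1=6
fundamental: x₁=89, y₁=6  (since 7921 − 220·36 = 1)
(x_2, y_2) = (89·89 + 220·6·6, 89·6 + 6·89) = (15841, 1068)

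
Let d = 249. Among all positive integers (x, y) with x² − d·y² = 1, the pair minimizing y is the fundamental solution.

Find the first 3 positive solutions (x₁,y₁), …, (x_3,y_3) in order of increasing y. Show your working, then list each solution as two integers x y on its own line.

d=249: √d = [15; 1,3,1,1,5,…,3,1,30] (ℓ=16, even), read p_15/q_15
i=0: a=15 ⇒ p=15, q=1
…
i=2: a=3 ⇒ p=63, q=4
…
i=4: a=1 ⇒ p=142, q=9
…
i=9: a=3 ⇒ p=113835, q=7214
i=10: a=1 ⇒ p=150586, q=9543
…
i=13: a=1 ⇒ p=1884116, q=119401
i=14: a=3 ⇒ p=6669699, q=422675
i=15: a=1 ⇒ p=8553815, q=542076
(x₁, y₁) = (8553815, 542076);  8553815² − 249·542076² = 1 ✓
(8553815+542076√249)^2 = 146335502108449 + 9273635639880√249
(8553815+542076√249)^3 = 2503453625935556812055 + 158649927281879742324√249

8553815 542076
146335502108449 9273635639880
2503453625935556812055 158649927281879742324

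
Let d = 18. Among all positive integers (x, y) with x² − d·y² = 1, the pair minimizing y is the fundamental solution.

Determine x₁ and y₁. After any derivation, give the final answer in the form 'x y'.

d=18: √d = [4; 4,8] (ℓ=2, even), read p_1/q_1
k=0  a_k=4  p_k/q_k = 4/1
k=1  a_k=4  p_k/q_k = 17/4
fundamental: x₁=17, y₁=4  (since 289 − 18·16 = 1)

17 4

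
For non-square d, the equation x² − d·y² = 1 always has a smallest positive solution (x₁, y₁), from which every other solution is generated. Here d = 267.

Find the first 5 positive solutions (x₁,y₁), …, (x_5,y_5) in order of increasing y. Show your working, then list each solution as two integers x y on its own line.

2402 147
11539207 706188
55434348026 3392527005
266306596377697 16297699025832
1279336833564108362 78294142727569923

√267 = [16; 2,1,15,1,2,32, …], period ℓ=6 (even) → k=5
a_0=16:  p_0=16·1+0=16,  q_0=16·0+1=1
…
a_4=1:  p_4=1·768+49=817,  q_4=1·47+3=50
a_5=2:  p_5=2·817+768=2402,  q_5=2·50+47=147
(x₁, y₁) = (2402, 147);  2402² − 267·147² = 1 ✓
n=2: (2402,147)∘(2402,147) = (2402·2402+267·147·147, 2402·147+147·2402) = (11539207,706188)
n=3: (11539207,706188)∘(2402,147) = (2402·11539207+267·147·706188, 2402·706188+147·11539207) = (55434348026,3392527005)
n=4: (55434348026,3392527005)∘(2402,147) = (2402·55434348026+267·147·3392527005, 2402·3392527005+147·55434348026) = (266306596377697,16297699025832)
n=5: (266306596377697,16297699025832)∘(2402,147) = (2402·266306596377697+267·147·16297699025832, 2402·16297699025832+147·266306596377697) = (1279336833564108362,78294142727569923)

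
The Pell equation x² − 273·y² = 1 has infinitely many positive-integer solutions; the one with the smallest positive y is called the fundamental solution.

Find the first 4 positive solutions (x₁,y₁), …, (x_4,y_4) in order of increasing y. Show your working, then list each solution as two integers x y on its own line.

727 44
1057057 63976
1536960151 93021060
2234739002497 135252557264

√273 → a₀=16, period (1,1,10,1,1,32); ℓ=6 even so k=5
i=0: a=16 ⇒ p=16, q=1
i=1: a=1 ⇒ p=17, q=1
i=2: a=1 ⇒ p=33, q=2
…
i=4: a=1 ⇒ p=380, q=23
i=5: a=1 ⇒ p=727, q=44
fundamental: x₁=727, y₁=44  (since 528529 − 273·1936 = 1)
n=2: (727,44)∘(727,44) = (727·727+273·44·44, 727·44+44·727) = (1057057,63976)
n=3: (1057057,63976)∘(727,44) = (727·1057057+273·44·63976, 727·63976+44·1057057) = (1536960151,93021060)
n=4: (1536960151,93021060)∘(727,44) = (727·1536960151+273·44·93021060, 727·93021060+44·1536960151) = (2234739002497,135252557264)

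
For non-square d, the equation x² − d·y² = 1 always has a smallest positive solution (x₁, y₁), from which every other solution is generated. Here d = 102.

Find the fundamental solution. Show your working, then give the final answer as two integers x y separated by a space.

101 10

√102 = [10; 10,20, …], period ℓ=2 (even) → k=1
a_0=10:  p_0=10·1+0=10,  q_0=10·0+1=1
a_1=10:  p_1=10·10+1=101,  q_1=10·1+0=10
(x₁, y₁) = (101, 10);  101² − 102·10² = 1 ✓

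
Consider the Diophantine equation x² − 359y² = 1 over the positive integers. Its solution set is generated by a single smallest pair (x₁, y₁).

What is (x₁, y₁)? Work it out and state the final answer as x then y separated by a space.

360 19

√359 → a₀=18, period (1,17,1,36); ℓ=4 even so k=3
i=0: a=18 ⇒ p=18, q=1
…
i=2: a=17 ⇒ p=341, q=18
i=3: a=1 ⇒ p=360, q=19
(x₁, y₁) = (360, 19);  360² − 359·19² = 1 ✓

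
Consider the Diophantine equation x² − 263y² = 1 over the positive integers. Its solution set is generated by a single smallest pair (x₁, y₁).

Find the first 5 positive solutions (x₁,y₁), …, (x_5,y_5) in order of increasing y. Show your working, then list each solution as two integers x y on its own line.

139128 8579
38713200767 2387158224
10772180392483224 664241098768765
2997423827252098776577 184829071176614315616
834051164465087816782726488 51429798028655751907276931

√263 = [16; 4,1,1,1,1,15,1,1,1,1,4,32, …], period ℓ=12 (even) → k=11
step 0: (16, 1)  from 16·(1,0) + (0,1)
step 1: (65, 4)  from 4·(16,1) + (1,0)
step 2: (81, 5)  from 1·(65,4) + (16,1)
step 3: (146, 9)  from 1·(81,5) + (65,4)
step 4: (227, 14)  from 1·(146,9) + (81,5)
…
step 6: (5822, 359)  from 15·(373,23) + (227,14)
…
step 9: (18212, 1123)  from 1·(12017,741) + (6195,382)
step 10: (30229, 1864)  from 1·(18212,1123) + (12017,741)
step 11: (139128, 8579)  from 4·(30229,1864) + (18212,1123)
(x₁, y₁) = (139128, 8579);  139128² − 263·8579² = 1 ✓
(x_2, y_2) = (139128·139128 + 263·8579·8579, 139128·8579 + 8579·139128) = (38713200767, 2387158224)
(x_3, y_3) = (139128·38713200767 + 263·8579·2387158224, 139128·2387158224 + 8579·38713200767) = (10772180392483224, 664241098768765)
(x_4, y_4) = (139128·10772180392483224 + 263·8579·664241098768765, 139128·664241098768765 + 8579·10772180392483224) = (2997423827252098776577, 184829071176614315616)
(x_5, y_5) = (139128·2997423827252098776577 + 263·8579·184829071176614315616, 139128·184829071176614315616 + 8579·2997423827252098776577) = (834051164465087816782726488, 51429798028655751907276931)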